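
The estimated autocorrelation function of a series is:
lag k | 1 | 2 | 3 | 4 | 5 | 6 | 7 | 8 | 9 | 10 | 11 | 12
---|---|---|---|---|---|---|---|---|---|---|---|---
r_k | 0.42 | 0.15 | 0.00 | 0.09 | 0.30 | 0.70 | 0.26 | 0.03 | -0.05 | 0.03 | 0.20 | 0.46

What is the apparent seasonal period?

6

The largest autocorrelation is r_6 = 0.70, with a weaker echo at lag 12 (0.46); the remaining lags stay at or below 0.42. The elevated value at lag 1 (0.42), dropping to 0.15 at lag 2, reflects decaying short-term dependence rather than seasonality.
The dominant spike at lag 6 indicates a seasonal period of 6.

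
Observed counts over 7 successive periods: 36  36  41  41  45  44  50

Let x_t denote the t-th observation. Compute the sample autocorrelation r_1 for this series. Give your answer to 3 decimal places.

0.408

Mean x̄ = (36 + 36 + 41 + 41 + 45 + 44 + 50)/7 = 41.8571
Deviations from mean: -5.8571, -5.8571, -0.8571, -0.8571, 3.1429, 2.1429, 8.1429
Σ(x_t−x̄)(x_{t+1}−x̄) = (34.3061) + (5.0204) + (0.7347) + (-2.6939) + (6.7347) + (17.4490) = 61.5510
Denominator Σ(x_t−x̄)² = 150.8571
r_1 = 61.5510 / 150.8571 = 0.408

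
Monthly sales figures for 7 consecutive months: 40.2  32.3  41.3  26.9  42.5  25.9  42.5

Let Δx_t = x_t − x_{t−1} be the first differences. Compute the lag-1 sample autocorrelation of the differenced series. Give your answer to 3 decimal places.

-0.837

First differences Δx: -7.9, 9.0, -14.4, 15.6, -16.6, 16.6
Mean of differences = 0.3833
Numerator Σ(Δx_t−Δx̄)(Δx_{t+1}−Δx̄) = -957.5536
Denominator Σ(Δx_t−Δx̄)² = 1144.3683
r_1(Δx) = -957.5536 / 1144.3683 = -0.837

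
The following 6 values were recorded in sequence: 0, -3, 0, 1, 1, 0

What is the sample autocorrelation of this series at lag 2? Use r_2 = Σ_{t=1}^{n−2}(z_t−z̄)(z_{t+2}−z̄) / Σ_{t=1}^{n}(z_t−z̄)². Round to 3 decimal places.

-0.267

Mean z̄ = (0 − 3 + 0 + 1 + 1 + 0)/6 = -0.1667
Deviations from mean: 0.1667, -2.8333, 0.1667, 1.1667, 1.1667, 0.1667
Σ(z_t−z̄)(z_{t+2}−z̄) = (0.0278) + (-3.3056) + (0.1944) + (0.1944) = -2.8889
Denominator Σ(z_t−z̄)² = 10.8333
r_2 = -2.8889 / 10.8333 = -0.267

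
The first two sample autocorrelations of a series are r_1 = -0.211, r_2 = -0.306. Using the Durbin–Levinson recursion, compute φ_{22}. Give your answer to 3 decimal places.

-0.367

φ_{22} = (r_2 − r_1²) / (1 − r_1²)
r_1² = (-0.211)² = 0.044521
Numerator = -0.306 − 0.0445 = -0.3505; denominator = 1 − 0.0445 = 0.9555
φ_{22} = -0.3505 / 0.9555 = -0.367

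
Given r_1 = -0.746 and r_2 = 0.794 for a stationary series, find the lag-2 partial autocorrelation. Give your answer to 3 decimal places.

φ_{22} = (r_2 − r_1²) / (1 − r_1²)
r_1² = (-0.746)² = 0.556516
Numerator = 0.794 − 0.5565 = 0.2375; denominator = 1 − 0.5565 = 0.4435
φ_{22} = 0.2375 / 0.4435 = 0.535

0.535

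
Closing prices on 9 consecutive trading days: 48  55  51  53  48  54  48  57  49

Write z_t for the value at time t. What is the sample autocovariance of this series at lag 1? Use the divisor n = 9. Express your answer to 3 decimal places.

-7.800

Mean z̄ = (48 + 55 + 51 + 53 + 48 + 54 + 48 + 57 + 49)/9 = 51.4444
Σ_{t=1}^{8}(z_t−z̄)(z_{t+1}−z̄) = -70.1975
γ_1 = -70.1975 / 9 = -7.800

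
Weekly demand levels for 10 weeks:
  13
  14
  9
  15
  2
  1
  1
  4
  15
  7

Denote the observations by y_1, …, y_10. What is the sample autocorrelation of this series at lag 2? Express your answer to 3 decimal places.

0.060

Mean ȳ = (13 + 14 + 9 + 15 + 2 + 1 + 1 + 4 + 15 + 7)/10 = 8.1000
Numerator Σ_{t=1}^{8}(y_t−ȳ)(y_{t+2}−ȳ) = 18.5800
Denominator Σ(y_t−ȳ)² = 310.9000
r_2 = 18.5800 / 310.9000 = 0.060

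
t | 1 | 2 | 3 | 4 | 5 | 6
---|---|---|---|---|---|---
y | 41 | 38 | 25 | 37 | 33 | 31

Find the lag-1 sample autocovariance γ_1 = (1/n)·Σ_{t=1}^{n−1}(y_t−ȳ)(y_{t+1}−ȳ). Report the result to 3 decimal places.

Mean ȳ = (41 + 38 + 25 + 37 + 33 + 31)/6 = 34.1667
Σ_{t=1}^{5}(y_t−ȳ)(y_{t+1}−ȳ) = -34.5278
γ_1 = -34.5278 / 6 = -5.755

-5.755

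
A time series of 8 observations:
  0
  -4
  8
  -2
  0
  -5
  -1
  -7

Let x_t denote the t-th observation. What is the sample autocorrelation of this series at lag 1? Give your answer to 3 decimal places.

-0.302

Mean x̄ = (0 − 4 + 8 − 2 + 0 − 5 − 1 − 7)/8 = -1.3750
Numerator Σ_{t=1}^{7}(x_t−x̄)(x_{t+1}−x̄) = -43.3906
Denominator Σ(x_t−x̄)² = 143.8750
r_1 = -43.3906 / 143.8750 = -0.302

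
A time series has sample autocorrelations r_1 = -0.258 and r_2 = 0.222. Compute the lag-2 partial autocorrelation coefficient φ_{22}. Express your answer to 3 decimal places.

φ_{22} = (r_2 − r_1²) / (1 − r_1²)
r_1² = (-0.258)² = 0.066564
Numerator = 0.222 − 0.0666 = 0.1554; denominator = 1 − 0.0666 = 0.9334
φ_{22} = 0.1554 / 0.9334 = 0.167

0.167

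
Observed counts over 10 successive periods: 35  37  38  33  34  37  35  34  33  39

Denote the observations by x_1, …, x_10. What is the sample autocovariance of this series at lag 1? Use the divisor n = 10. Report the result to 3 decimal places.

-0.675

Mean x̄ = (35 + 37 + 38 + 33 + 34 + 37 + 35 + 34 + 33 + 39)/10 = 35.5000
Σ_{t=1}^{9}(x_t−x̄)(x_{t+1}−x̄) = -6.7500
γ_1 = -6.7500 / 10 = -0.675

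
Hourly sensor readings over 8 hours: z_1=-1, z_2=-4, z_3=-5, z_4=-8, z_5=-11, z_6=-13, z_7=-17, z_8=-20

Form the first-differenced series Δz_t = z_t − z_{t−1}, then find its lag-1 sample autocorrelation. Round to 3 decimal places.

First differences Δz: -3, -1, -3, -3, -2, -4, -3
Mean of differences = -2.7143
Numerator Σ(Δz_t−Δz̄)(Δz_{t+1}−Δz̄) = -1.6531
Denominator Σ(Δz_t−Δz̄)² = 5.4286
r_1(Δz) = -1.6531 / 5.4286 = -0.305

-0.305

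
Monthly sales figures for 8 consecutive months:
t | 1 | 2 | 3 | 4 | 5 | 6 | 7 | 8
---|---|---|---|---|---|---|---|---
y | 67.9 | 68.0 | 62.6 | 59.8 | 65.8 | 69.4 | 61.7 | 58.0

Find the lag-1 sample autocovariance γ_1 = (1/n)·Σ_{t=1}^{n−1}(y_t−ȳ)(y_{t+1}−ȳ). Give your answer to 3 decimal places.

2.363

Mean ȳ = (67.9 + 68.0 + 62.6 + 59.8 + 65.8 + 69.4 + 61.7 + 58.0)/8 = 64.1500
Σ_{t=1}^{7}(y_t−ȳ)(y_{t+1}−ȳ) = 18.9025
γ_1 = 18.9025 / 8 = 2.363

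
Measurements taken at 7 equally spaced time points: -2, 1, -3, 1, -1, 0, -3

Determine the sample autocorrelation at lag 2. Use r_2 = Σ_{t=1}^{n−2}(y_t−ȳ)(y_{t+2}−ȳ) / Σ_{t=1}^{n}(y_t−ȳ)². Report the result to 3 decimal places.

Mean ȳ = (-2 + 1 − 3 + 1 − 1 + 0 − 3)/7 = -1.0000
Deviations from mean: -1.0000, 2.0000, -2.0000, 2.0000, 0.0000, 1.0000, -2.0000
Σ(y_t−ȳ)(y_{t+2}−ȳ) = (2.0000) + (4.0000) + (0.0000) + (2.0000) + (0.0000) = 8.0000
Denominator Σ(y_t−ȳ)² = 18.0000
r_2 = 8.0000 / 18.0000 = 0.444

0.444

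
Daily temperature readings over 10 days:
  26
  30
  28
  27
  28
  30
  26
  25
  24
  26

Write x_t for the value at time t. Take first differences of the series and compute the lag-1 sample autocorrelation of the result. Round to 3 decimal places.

First differences Δx: 4, -2, -1, 1, 2, -4, -1, -1, 2
Mean of differences = 0.0000
Numerator Σ(Δx_t−Δx̄)(Δx_{t+1}−Δx̄) = -10.0000
Denominator Σ(Δx_t−Δx̄)² = 48.0000
r_1(Δx) = -10.0000 / 48.0000 = -0.208

-0.208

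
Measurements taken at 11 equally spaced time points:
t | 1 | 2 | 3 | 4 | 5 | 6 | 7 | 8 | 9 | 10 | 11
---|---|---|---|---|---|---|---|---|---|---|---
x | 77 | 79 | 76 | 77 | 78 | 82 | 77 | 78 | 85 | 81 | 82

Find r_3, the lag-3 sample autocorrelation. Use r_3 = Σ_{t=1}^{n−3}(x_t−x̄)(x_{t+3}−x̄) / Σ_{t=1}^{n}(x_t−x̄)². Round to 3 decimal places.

0.145

Mean x̄ = (77 + 79 + 76 + 77 + 78 + 82 + 77 + 78 + 85 + 81 + 82)/11 = 79.2727
Numerator Σ_{t=1}^{8}(x_t−x̄)(x_{t+3}−x̄) = 11.5950
Denominator Σ(x_t−x̄)² = 80.1818
r_3 = 11.5950 / 80.1818 = 0.145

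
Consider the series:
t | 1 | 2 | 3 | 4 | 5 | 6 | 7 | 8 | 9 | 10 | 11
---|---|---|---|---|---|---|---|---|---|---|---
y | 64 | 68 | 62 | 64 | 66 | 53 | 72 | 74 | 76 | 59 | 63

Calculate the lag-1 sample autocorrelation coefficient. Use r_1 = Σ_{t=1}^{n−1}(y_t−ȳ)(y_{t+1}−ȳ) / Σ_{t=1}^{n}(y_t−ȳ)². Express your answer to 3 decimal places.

-0.007

Mean ȳ = (64 + 68 + 62 + 64 + 66 + 53 + 72 + 74 + 76 + 59 + 63)/11 = 65.5455
Numerator Σ_{t=1}^{10}(y_t−ȳ)(y_{t+1}−ȳ) = -3.2066
Denominator Σ(y_t−ȳ)² = 452.7273
r_1 = -3.2066 / 452.7273 = -0.007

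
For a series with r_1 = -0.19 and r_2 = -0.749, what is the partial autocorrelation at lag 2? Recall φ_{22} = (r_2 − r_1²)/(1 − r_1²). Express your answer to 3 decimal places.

-0.815

φ_{22} = (r_2 − r_1²) / (1 − r_1²)
r_1² = (-0.19)² = 0.0361
Numerator = -0.749 − 0.0361 = -0.7851; denominator = 1 − 0.0361 = 0.9639
φ_{22} = -0.7851 / 0.9639 = -0.815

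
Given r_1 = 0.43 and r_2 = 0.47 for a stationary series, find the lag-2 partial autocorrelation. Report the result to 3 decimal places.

0.350

φ_{22} = (r_2 − r_1²) / (1 − r_1²)
r_1² = (0.43)² = 0.1849
Numerator = 0.47 − 0.1849 = 0.2851; denominator = 1 − 0.1849 = 0.8151
φ_{22} = 0.2851 / 0.8151 = 0.350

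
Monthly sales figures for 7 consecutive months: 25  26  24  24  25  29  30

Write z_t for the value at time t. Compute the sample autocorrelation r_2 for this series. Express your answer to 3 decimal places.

Mean z̄ = (25 + 26 + 24 + 24 + 25 + 29 + 30)/7 = 26.1429
Σ(z_t−z̄)(z_{t+2}−z̄) = (2.4490) + (0.3061) + (2.4490) + (-6.1224) + (-4.4082) = -5.3265
Denominator Σ(z_t−z̄)² = 34.8571
r_2 = -5.3265 / 34.8571 = -0.153

-0.153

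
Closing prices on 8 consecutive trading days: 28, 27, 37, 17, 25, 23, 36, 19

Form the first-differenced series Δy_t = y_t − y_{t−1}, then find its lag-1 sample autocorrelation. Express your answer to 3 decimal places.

First differences Δy: -1, 10, -20, 8, -2, 13, -17
Mean of differences = -1.2857
Numerator Σ(Δy_t−Δȳ)(Δy_{t+1}−Δȳ) = -623.0816
Denominator Σ(Δy_t−Δȳ)² = 1015.4286
r_1(Δy) = -623.0816 / 1015.4286 = -0.614

-0.614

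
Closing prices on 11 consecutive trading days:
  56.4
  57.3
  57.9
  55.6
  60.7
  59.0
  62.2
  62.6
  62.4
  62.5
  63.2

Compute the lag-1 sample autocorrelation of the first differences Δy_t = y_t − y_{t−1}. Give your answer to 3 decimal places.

-0.706

First differences Δy: 0.9, 0.6, -2.3, 5.1, -1.7, 3.2, 0.4, -0.2, 0.1, 0.7
Mean of differences = 0.6800
Numerator Σ(Δy_t−Δȳ)(Δy_{t+1}−Δȳ) = -29.4284
Denominator Σ(Δy_t−Δȳ)² = 41.6760
r_1(Δy) = -29.4284 / 41.6760 = -0.706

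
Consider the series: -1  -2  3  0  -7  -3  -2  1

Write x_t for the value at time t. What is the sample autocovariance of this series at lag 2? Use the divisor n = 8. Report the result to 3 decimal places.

Mean x̄ = (-1 − 2 + 3 + 0 − 7 − 3 − 2 + 1)/8 = -1.3750
Σ_{t=1}^{6}(x_t−x̄)(x_{t+2}−x̄) = -26.4063
γ_2 = -26.4063 / 8 = -3.301

-3.301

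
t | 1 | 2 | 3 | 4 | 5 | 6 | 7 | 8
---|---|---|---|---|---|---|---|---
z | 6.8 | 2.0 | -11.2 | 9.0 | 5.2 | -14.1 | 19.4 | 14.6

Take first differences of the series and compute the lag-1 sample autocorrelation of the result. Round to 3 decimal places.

First differences Δz: -4.8, -13.2, 20.2, -3.8, -19.3, 33.5, -4.8
Mean of differences = 1.1143
Numerator Σ(Δz_t−Δz̄)(Δz_{t+1}−Δz̄) = -1034.6802
Denominator Σ(Δz_t−Δz̄)² = 2128.8486
r_1(Δz) = -1034.6802 / 2128.8486 = -0.486

-0.486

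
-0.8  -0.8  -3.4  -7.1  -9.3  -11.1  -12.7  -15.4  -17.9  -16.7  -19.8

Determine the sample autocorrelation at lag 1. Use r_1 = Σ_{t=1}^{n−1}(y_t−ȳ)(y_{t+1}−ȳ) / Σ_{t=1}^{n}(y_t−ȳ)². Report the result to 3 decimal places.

0.743

Mean ȳ = (-0.8 − 0.8 − 3.4 − 7.1 − 9.3 − 11.1 − 12.7 − 15.4 − 17.9 − 16.7 − 19.8)/11 = -10.4545
Numerator Σ_{t=1}^{10}(y_t−ȳ)(y_{t+1}−ȳ) = 342.3534
Denominator Σ(y_t−ȳ)² = 460.4673
r_1 = 342.3534 / 460.4673 = 0.743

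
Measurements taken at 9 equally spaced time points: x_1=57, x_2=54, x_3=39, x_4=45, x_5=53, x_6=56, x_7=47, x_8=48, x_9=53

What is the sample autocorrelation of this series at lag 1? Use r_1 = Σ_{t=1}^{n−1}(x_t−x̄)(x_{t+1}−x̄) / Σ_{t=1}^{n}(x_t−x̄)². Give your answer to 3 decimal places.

Mean x̄ = (57 + 54 + 39 + 45 + 53 + 56 + 47 + 48 + 53)/9 = 50.2222
Numerator Σ_{t=1}^{8}(x_t−x̄)(x_{t+1}−x̄) = 25.7284
Denominator Σ(x_t−x̄)² = 277.5556
r_1 = 25.7284 / 277.5556 = 0.093

0.093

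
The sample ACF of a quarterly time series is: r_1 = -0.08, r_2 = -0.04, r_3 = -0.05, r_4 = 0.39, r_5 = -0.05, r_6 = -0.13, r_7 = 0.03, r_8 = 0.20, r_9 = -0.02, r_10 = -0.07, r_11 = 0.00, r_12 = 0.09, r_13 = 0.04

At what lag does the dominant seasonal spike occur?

4

The largest autocorrelation is r_4 = 0.39, with a weaker echo at lag 8 (0.20); the remaining lags stay at or below 0.09.
The dominant spike at lag 4 indicates a seasonal period of 4.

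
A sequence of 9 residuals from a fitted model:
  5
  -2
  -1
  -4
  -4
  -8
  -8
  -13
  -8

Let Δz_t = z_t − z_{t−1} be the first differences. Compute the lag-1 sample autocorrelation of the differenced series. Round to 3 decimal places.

-0.534

First differences Δz: -7, 1, -3, 0, -4, 0, -5, 5
Mean of differences = -1.6250
Numerator Σ(Δz_t−Δz̄)(Δz_{t+1}−Δz̄) = -55.5156
Denominator Σ(Δz_t−Δz̄)² = 103.8750
r_1(Δz) = -55.5156 / 103.8750 = -0.534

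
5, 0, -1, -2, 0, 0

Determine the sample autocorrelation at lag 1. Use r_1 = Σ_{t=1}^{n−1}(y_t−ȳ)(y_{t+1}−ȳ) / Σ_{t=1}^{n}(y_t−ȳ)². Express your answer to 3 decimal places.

Mean ȳ = (5 + 0 − 1 − 2 + 0 + 0)/6 = 0.3333
Σ(y_t−ȳ)(y_{t+1}−ȳ) = (-1.5556) + (0.4444) + (3.1111) + (0.7778) + (0.1111) = 2.8889
Denominator Σ(y_t−ȳ)² = 29.3333
r_1 = 2.8889 / 29.3333 = 0.098

0.098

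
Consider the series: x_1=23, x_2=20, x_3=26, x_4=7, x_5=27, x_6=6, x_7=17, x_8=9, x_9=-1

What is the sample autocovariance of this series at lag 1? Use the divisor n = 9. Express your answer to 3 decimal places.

Mean x̄ = (23 + 20 + 26 + 7 + 27 + 6 + 17 + 9 − 1)/9 = 14.8889
Σ_{t=1}^{8}(x_t−x̄)(x_{t+1}−x̄) = -130.2346
γ_1 = -130.2346 / 9 = -14.471

-14.471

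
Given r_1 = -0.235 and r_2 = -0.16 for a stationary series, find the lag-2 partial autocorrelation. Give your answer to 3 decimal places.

φ_{22} = (r_2 − r_1²) / (1 − r_1²)
r_1² = (-0.235)² = 0.055225
Numerator = -0.16 − 0.0552 = -0.2152; denominator = 1 − 0.0552 = 0.9448
φ_{22} = -0.2152 / 0.9448 = -0.228

-0.228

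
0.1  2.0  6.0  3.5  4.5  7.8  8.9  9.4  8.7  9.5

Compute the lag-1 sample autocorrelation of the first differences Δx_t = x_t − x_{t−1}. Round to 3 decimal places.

First differences Δx: 1.9, 4.0, -2.5, 1.0, 3.3, 1.1, 0.5, -0.7, 0.8
Mean of differences = 1.0444
Numerator Σ(Δx_t−Δx̄)(Δx_{t+1}−Δx̄) = -6.4186
Denominator Σ(Δx_t−Δx̄)² = 30.5222
r_1(Δx) = -6.4186 / 30.5222 = -0.210

-0.210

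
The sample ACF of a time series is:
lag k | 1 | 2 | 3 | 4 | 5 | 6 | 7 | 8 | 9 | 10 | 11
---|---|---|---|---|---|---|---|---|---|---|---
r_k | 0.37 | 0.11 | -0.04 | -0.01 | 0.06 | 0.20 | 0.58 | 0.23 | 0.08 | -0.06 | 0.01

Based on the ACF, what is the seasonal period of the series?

7

The largest autocorrelation is r_7 = 0.58; the remaining lags stay at or below 0.37. The elevated value at lag 1 (0.37), dropping to 0.11 at lag 2, reflects decaying short-term dependence rather than seasonality.
The dominant spike at lag 7 indicates a seasonal period of 7.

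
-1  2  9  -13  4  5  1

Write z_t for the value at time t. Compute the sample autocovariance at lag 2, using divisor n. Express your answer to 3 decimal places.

Mean z̄ = (-1 + 2 + 9 − 13 + 4 + 5 + 1)/7 = 1.0000
Deviations: -2.0000, 1.0000, 8.0000, -14.0000, 3.0000, 4.0000, 0.0000
Σ_{t=1}^{5}(z_t−z̄)(z_{t+2}−z̄) = -62.0000
γ_2 = -62.0000 / 7 = -8.857

-8.857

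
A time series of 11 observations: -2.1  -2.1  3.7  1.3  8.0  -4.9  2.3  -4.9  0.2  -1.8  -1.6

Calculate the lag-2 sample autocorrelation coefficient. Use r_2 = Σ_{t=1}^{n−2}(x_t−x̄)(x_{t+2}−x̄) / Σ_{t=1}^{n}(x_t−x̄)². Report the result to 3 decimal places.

Mean x̄ = (-2.1 − 2.1 + 3.7 + 1.3 + 8.0 − 4.9 + 2.3 − 4.9 + 0.2 − 1.8 − 1.6)/11 = -0.1727
Numerator Σ_{t=1}^{9}(x_t−x̄)(x_{t+2}−x̄) = 65.0249
Denominator Σ(x_t−x̄)² = 147.0218
r_2 = 65.0249 / 147.0218 = 0.442

0.442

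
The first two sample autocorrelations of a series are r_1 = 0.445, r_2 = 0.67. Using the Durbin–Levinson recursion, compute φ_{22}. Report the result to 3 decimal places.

0.589

φ_{22} = (r_2 − r_1²) / (1 − r_1²)
r_1² = (0.445)² = 0.198025
Numerator = 0.67 − 0.1980 = 0.4720; denominator = 1 − 0.1980 = 0.8020
φ_{22} = 0.4720 / 0.8020 = 0.589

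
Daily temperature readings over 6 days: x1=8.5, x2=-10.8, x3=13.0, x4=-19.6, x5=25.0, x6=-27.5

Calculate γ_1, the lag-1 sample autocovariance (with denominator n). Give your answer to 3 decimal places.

-275.612

Mean x̄ = (8.5 − 10.8 + 13.0 − 19.6 + 25.0 − 27.5)/6 = -1.9000
Σ_{t=1}^{5}(x_t−x̄)(x_{t+1}−x̄) = -1653.6700
γ_1 = -1653.6700 / 6 = -275.612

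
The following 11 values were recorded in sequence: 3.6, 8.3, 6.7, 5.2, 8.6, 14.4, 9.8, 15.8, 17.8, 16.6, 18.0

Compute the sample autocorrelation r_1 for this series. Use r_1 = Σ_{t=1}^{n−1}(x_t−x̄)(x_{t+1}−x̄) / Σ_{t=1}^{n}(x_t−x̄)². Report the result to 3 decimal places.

0.572

Mean x̄ = (3.6 + 8.3 + 6.7 + 5.2 + 8.6 + 14.4 + 9.8 + 15.8 + 17.8 + 16.6 + 18.0)/11 = 11.3455
Numerator Σ_{t=1}^{10}(x_t−x̄)(x_{t+1}−x̄) = 160.7998
Denominator Σ(x_t−x̄)² = 281.2673
r_1 = 160.7998 / 281.2673 = 0.572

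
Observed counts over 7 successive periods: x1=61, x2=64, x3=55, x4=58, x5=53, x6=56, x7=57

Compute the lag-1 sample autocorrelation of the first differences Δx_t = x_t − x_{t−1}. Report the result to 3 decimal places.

-0.661

First differences Δx: 3, -9, 3, -5, 3, 1
Mean of differences = -0.6667
Numerator Σ(Δx_t−Δx̄)(Δx_{t+1}−Δx̄) = -86.7778
Denominator Σ(Δx_t−Δx̄)² = 131.3333
r_1(Δx) = -86.7778 / 131.3333 = -0.661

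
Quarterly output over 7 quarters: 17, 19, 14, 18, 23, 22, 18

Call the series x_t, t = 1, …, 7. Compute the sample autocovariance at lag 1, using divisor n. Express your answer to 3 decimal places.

1.458

Mean x̄ = (17 + 19 + 14 + 18 + 23 + 22 + 18)/7 = 18.7143
Deviations: -1.7143, 0.2857, -4.7143, -0.7143, 4.2857, 3.2857, -0.7143
Σ_{t=1}^{6}(x_t−x̄)(x_{t+1}−x̄) = 10.2041
γ_1 = 10.2041 / 7 = 1.458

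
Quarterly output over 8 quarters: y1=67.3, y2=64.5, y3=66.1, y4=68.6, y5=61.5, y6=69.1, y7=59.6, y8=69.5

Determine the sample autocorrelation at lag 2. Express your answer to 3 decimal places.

Mean ȳ = (67.3 + 64.5 + 66.1 + 68.6 + 61.5 + 69.1 + 59.6 + 69.5)/8 = 65.7750
Deviations from mean: 1.5250, -1.2750, 0.3250, 2.8250, -4.2750, 3.3250, -6.1750, 3.7250
Σ(y_t−ȳ)(y_{t+2}−ȳ) = (0.4956) + (-3.6019) + (-1.3894) + (9.3931) + (26.3981) + (12.3856) = 43.6813
Denominator Σ(y_t−ȳ)² = 93.3750
r_2 = 43.6813 / 93.3750 = 0.468

0.468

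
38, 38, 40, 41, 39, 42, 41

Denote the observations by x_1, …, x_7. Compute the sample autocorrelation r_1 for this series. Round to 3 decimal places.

0.201

Mean x̄ = (38 + 38 + 40 + 41 + 39 + 42 + 41)/7 = 39.8571
Deviations from mean: -1.8571, -1.8571, 0.1429, 1.1429, -0.8571, 2.1429, 1.1429
Σ(x_t−x̄)(x_{t+1}−x̄) = (3.4490) + (-0.2653) + (0.1633) + (-0.9796) + (-1.8367) + (2.4490) = 2.9796
Denominator Σ(x_t−x̄)² = 14.8571
r_1 = 2.9796 / 14.8571 = 0.201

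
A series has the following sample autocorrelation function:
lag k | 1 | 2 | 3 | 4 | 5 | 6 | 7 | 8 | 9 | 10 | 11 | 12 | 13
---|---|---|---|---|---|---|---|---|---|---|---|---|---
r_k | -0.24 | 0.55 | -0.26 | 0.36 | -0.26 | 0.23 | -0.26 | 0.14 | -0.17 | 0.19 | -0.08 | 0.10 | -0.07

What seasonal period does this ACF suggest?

The largest autocorrelation is r_2 = 0.55, with weaker echoes at lags 4 (0.36), 6 (0.23) and 10 (0.19); the remaining lags stay at or below 0.14.
The dominant spike at lag 2 indicates a seasonal period of 2.

2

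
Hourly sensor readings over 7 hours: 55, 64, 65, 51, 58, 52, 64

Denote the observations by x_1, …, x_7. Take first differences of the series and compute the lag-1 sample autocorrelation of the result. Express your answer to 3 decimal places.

First differences Δx: 9, 1, -14, 7, -6, 12
Mean of differences = 1.5000
Numerator Σ(Δx_t−Δx̄)(Δx_{t+1}−Δx̄) = -201.2500
Denominator Σ(Δx_t−Δx̄)² = 493.5000
r_1(Δx) = -201.2500 / 493.5000 = -0.408

-0.408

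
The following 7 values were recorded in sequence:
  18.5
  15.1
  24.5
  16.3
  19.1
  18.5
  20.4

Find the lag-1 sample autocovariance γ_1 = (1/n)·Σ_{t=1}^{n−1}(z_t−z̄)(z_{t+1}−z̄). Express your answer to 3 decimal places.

-5.072

Mean z̄ = (18.5 + 15.1 + 24.5 + 16.3 + 19.1 + 18.5 + 20.4)/7 = 18.9143
Deviations: -0.4143, -3.8143, 5.5857, -2.6143, 0.1857, -0.4143, 1.4857
Σ_{t=1}^{6}(z_t−z̄)(z_{t+1}−z̄) = -35.5059
γ_1 = -35.5059 / 7 = -5.072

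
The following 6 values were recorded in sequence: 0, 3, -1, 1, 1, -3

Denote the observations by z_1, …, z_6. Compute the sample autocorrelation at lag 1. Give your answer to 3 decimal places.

Mean z̄ = (0 + 3 − 1 + 1 + 1 − 3)/6 = 0.1667
Σ(z_t−z̄)(z_{t+1}−z̄) = (-0.4722) + (-3.3056) + (-0.9722) + (0.6944) + (-2.6389) = -6.6944
Denominator Σ(z_t−z̄)² = 20.8333
r_1 = -6.6944 / 20.8333 = -0.321

-0.321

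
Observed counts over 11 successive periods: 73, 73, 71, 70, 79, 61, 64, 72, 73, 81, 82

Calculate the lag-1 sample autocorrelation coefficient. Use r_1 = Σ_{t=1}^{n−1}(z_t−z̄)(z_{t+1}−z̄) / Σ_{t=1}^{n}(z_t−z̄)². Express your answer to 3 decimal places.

Mean z̄ = (73 + 73 + 71 + 70 + 79 + 61 + 64 + 72 + 73 + 81 + 82)/11 = 72.6364
Numerator Σ_{t=1}^{10}(z_t−z̄)(z_{t+1}−z̄) = 100.1405
Denominator Σ(z_t−z̄)² = 418.5455
r_1 = 100.1405 / 418.5455 = 0.239

0.239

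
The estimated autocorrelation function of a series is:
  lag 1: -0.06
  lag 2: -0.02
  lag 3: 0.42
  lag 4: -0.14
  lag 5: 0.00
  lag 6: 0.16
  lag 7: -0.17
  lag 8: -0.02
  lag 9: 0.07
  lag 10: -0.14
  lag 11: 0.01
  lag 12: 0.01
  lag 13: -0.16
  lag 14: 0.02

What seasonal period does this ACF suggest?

The largest autocorrelation is r_3 = 0.42, with a weaker echo at lag 6 (0.16); the remaining lags stay at or below 0.07.
The dominant spike at lag 3 indicates a seasonal period of 3.

3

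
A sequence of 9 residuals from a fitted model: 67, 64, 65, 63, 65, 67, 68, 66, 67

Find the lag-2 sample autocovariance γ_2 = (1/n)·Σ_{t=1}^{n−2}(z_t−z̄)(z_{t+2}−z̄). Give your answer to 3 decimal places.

0.273

Mean z̄ = (67 + 64 + 65 + 63 + 65 + 67 + 68 + 66 + 67)/9 = 65.7778
Σ_{t=1}^{7}(z_t−z̄)(z_{t+2}−z̄) = 2.4568
γ_2 = 2.4568 / 9 = 0.273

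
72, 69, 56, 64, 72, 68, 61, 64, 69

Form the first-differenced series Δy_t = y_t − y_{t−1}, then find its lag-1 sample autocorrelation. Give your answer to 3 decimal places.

-0.032

First differences Δy: -3, -13, 8, 8, -4, -7, 3, 5
Mean of differences = -0.3750
Numerator Σ(Δy_t−Δȳ)(Δy_{t+1}−Δȳ) = -13.0156
Denominator Σ(Δy_t−Δȳ)² = 403.8750
r_1(Δy) = -13.0156 / 403.8750 = -0.032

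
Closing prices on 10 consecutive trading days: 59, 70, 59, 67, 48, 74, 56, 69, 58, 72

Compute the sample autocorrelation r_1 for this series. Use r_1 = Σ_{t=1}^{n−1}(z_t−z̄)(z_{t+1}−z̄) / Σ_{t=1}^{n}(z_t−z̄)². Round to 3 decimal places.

Mean z̄ = (59 + 70 + 59 + 67 + 48 + 74 + 56 + 69 + 58 + 72)/10 = 63.2000
Numerator Σ_{t=1}^{9}(z_t−z̄)(z_{t+1}−z̄) = -490.4400
Denominator Σ(z_t−z̄)² = 633.6000
r_1 = -490.4400 / 633.6000 = -0.774

-0.774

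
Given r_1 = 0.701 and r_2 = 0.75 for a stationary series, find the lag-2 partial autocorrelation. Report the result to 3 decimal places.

0.508

φ_{22} = (r_2 − r_1²) / (1 − r_1²)
r_1² = (0.701)² = 0.491401
Numerator = 0.75 − 0.4914 = 0.2586; denominator = 1 − 0.4914 = 0.5086
φ_{22} = 0.2586 / 0.5086 = 0.508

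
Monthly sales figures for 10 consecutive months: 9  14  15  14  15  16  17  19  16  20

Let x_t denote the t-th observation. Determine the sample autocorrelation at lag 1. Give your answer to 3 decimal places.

Mean x̄ = (9 + 14 + 15 + 14 + 15 + 16 + 17 + 19 + 16 + 20)/10 = 15.5000
Numerator Σ_{t=1}^{9}(x_t−x̄)(x_{t+1}−x̄) = 21.7500
Denominator Σ(x_t−x̄)² = 82.5000
r_1 = 21.7500 / 82.5000 = 0.264

0.264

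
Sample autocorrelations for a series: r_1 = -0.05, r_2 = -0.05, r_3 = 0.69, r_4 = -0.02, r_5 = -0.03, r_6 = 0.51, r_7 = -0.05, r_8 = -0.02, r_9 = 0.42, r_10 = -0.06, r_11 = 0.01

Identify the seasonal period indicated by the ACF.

3

The largest autocorrelation is r_3 = 0.69, with weaker echoes at lags 6 (0.51) and 9 (0.42); the remaining lags stay at or below 0.01.
The dominant spike at lag 3 indicates a seasonal period of 3.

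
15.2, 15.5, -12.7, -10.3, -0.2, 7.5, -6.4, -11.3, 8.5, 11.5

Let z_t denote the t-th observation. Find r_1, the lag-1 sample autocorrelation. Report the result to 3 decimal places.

0.184

Mean z̄ = (15.2 + 15.5 − 12.7 − 10.3 − 0.2 + 7.5 − 6.4 − 11.3 + 8.5 + 11.5)/10 = 1.7300
Numerator Σ_{t=1}^{9}(z_t−z̄)(z_{t+1}−z̄) = 209.4091
Denominator Σ(z_t−z̄)² = 1138.1810
r_1 = 209.4091 / 1138.1810 = 0.184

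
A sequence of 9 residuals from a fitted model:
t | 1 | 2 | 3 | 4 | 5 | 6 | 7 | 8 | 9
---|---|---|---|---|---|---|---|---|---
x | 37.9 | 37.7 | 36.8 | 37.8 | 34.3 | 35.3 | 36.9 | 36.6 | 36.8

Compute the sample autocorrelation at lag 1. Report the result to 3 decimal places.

0.156

Mean x̄ = (37.9 + 37.7 + 36.8 + 37.8 + 34.3 + 35.3 + 36.9 + 36.6 + 36.8)/9 = 36.6778
Numerator Σ_{t=1}^{8}(x_t−x̄)(x_{t+1}−x̄) = 1.7862
Denominator Σ(x_t−x̄)² = 11.4356
r_1 = 1.7862 / 11.4356 = 0.156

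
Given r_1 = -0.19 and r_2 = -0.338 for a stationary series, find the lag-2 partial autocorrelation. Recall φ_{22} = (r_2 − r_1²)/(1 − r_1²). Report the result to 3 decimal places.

φ_{22} = (r_2 − r_1²) / (1 − r_1²)
r_1² = (-0.19)² = 0.0361
Numerator = -0.338 − 0.0361 = -0.3741; denominator = 1 − 0.0361 = 0.9639
φ_{22} = -0.3741 / 0.9639 = -0.388

-0.388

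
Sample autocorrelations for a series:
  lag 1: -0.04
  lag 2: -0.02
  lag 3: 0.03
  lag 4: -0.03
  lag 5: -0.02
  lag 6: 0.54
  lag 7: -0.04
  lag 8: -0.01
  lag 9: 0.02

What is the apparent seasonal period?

6

The largest autocorrelation is r_6 = 0.54; the remaining lags stay at or below 0.03.
The dominant spike at lag 6 indicates a seasonal period of 6.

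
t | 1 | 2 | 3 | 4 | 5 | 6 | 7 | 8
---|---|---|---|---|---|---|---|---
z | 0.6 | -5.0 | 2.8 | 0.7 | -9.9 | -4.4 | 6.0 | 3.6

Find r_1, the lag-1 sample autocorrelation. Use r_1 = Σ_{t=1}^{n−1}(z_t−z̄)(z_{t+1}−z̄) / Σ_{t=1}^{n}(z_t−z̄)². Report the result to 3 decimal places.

0.048

Mean z̄ = (0.6 − 5.0 + 2.8 + 0.7 − 9.9 − 4.4 + 6.0 + 3.6)/8 = -0.7000
Deviations from mean: 1.3000, -4.3000, 3.5000, 1.4000, -9.2000, -3.7000, 6.7000, 4.3000
Σ(z_t−z̄)(z_{t+1}−z̄) = (-5.5900) + (-15.0500) + (4.9000) + (-12.8800) + (34.0400) + (-24.7900) + (28.8100) = 9.4400
Denominator Σ(z_t−z̄)² = 196.1000
r_1 = 9.4400 / 196.1000 = 0.048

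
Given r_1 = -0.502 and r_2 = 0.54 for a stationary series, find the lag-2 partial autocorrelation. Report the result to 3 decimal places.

0.385

φ_{22} = (r_2 − r_1²) / (1 − r_1²)
r_1² = (-0.502)² = 0.252004
Numerator = 0.54 − 0.2520 = 0.2880; denominator = 1 − 0.2520 = 0.7480
φ_{22} = 0.2880 / 0.7480 = 0.385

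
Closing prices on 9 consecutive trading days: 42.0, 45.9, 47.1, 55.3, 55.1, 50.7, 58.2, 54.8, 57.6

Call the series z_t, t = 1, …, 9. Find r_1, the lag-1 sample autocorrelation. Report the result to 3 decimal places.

Mean z̄ = (42.0 + 45.9 + 47.1 + 55.3 + 55.1 + 50.7 + 58.2 + 54.8 + 57.6)/9 = 51.8556
Numerator Σ_{t=1}^{8}(z_t−z̄)(z_{t+1}−z̄) = 106.3269
Denominator Σ(z_t−z̄)² = 260.8622
r_1 = 106.3269 / 260.8622 = 0.408

0.408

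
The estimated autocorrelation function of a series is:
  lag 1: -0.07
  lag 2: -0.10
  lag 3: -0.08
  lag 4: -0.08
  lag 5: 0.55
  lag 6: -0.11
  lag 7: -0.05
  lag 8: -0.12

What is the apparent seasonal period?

The largest autocorrelation is r_5 = 0.55; the remaining lags stay at or below -0.05.
The dominant spike at lag 5 indicates a seasonal period of 5.

5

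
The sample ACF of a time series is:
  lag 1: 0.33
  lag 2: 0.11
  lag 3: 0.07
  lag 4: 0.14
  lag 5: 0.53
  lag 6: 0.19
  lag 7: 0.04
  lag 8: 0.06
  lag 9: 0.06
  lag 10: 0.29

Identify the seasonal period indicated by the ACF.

5

The largest autocorrelation is r_5 = 0.53; the remaining lags stay at or below 0.33. The elevated value at lag 1 (0.33), dropping to 0.11 at lag 2, reflects decaying short-term dependence rather than seasonality.
The dominant spike at lag 5 indicates a seasonal period of 5.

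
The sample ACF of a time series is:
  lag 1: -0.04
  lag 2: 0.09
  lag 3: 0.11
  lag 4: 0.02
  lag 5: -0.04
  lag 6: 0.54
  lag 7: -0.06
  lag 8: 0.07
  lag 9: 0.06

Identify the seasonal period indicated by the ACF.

6

The largest autocorrelation is r_6 = 0.54; the remaining lags stay at or below 0.11.
The dominant spike at lag 6 indicates a seasonal period of 6.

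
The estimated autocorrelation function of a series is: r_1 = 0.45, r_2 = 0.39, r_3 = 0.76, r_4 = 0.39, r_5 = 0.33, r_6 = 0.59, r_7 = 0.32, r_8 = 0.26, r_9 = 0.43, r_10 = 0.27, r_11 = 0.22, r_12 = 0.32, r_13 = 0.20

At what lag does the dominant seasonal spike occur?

The largest autocorrelation is r_3 = 0.76, with a weaker echo at lag 6 (0.59); the remaining lags stay at or below 0.45. The elevated value at lag 1 (0.45), dropping to 0.39 at lag 2, reflects decaying short-term dependence rather than seasonality.
The dominant spike at lag 3 indicates a seasonal period of 3.

3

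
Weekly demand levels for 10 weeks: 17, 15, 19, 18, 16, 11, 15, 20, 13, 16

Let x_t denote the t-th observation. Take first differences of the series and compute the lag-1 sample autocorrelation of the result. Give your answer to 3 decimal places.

First differences Δx: -2, 4, -1, -2, -5, 4, 5, -7, 3
Mean of differences = -0.1111
Numerator Σ(Δx_t−Δx̄)(Δx_{t+1}−Δx̄) = -56.2346
Denominator Σ(Δx_t−Δx̄)² = 148.8889
r_1(Δx) = -56.2346 / 148.8889 = -0.378

-0.378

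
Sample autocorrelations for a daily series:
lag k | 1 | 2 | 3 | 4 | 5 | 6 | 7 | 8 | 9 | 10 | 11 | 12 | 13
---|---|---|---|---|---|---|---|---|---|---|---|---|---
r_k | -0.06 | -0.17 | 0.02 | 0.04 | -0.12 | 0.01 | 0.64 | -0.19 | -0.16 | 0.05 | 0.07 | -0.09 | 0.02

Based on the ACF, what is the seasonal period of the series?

The largest autocorrelation is r_7 = 0.64; the remaining lags stay at or below 0.07.
The dominant spike at lag 7 indicates a seasonal period of 7.

7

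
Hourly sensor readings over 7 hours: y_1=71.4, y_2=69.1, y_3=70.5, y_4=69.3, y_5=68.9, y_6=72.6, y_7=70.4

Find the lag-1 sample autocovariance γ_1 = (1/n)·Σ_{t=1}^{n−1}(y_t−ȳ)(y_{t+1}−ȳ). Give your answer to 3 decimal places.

Mean ȳ = (71.4 + 69.1 + 70.5 + 69.3 + 68.9 + 72.6 + 70.4)/7 = 70.3143
Σ_{t=1}^{6}(y_t−ȳ)(y_{t+1}−ȳ) = -3.3345
γ_1 = -3.3345 / 7 = -0.476

-0.476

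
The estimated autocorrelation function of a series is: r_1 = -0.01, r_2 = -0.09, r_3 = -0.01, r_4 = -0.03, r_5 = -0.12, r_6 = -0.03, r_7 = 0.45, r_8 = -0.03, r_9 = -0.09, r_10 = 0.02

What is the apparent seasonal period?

7

The largest autocorrelation is r_7 = 0.45; the remaining lags stay at or below 0.02.
The dominant spike at lag 7 indicates a seasonal period of 7.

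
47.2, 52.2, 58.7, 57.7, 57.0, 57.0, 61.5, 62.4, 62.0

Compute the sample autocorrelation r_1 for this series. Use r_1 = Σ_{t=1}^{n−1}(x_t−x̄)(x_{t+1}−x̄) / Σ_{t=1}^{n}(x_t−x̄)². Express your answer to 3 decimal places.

Mean x̄ = (47.2 + 52.2 + 58.7 + 57.7 + 57.0 + 57.0 + 61.5 + 62.4 + 62.0)/9 = 57.3000
Numerator Σ_{t=1}^{8}(x_t−x̄)(x_{t+1}−x̄) = 89.0300
Denominator Σ(x_t−x̄)² = 196.0600
r_1 = 89.0300 / 196.0600 = 0.454

0.454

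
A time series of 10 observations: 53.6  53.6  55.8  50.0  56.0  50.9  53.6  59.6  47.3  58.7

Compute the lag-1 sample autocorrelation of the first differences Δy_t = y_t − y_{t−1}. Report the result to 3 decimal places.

-0.679

First differences Δy: 0.0, 2.2, -5.8, 6.0, -5.1, 2.7, 6.0, -12.3, 11.4
Mean of differences = 0.5667
Numerator Σ(Δy_t−Δȳ)(Δy_{t+1}−Δȳ) = -286.5011
Denominator Σ(Δy_t−Δȳ)² = 422.1400
r_1(Δy) = -286.5011 / 422.1400 = -0.679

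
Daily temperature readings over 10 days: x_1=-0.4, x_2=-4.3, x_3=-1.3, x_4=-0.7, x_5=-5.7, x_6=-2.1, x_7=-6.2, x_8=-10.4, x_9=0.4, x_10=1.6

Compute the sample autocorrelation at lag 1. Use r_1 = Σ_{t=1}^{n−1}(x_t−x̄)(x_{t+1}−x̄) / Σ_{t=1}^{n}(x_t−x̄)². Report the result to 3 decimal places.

0.012

Mean x̄ = (-0.4 − 4.3 − 1.3 − 0.7 − 5.7 − 2.1 − 6.2 − 10.4 + 0.4 + 1.6)/10 = -2.9100
Numerator Σ_{t=1}^{9}(x_t−x̄)(x_{t+1}−x̄) = 1.5189
Denominator Σ(x_t−x̄)² = 122.3690
r_1 = 1.5189 / 122.3690 = 0.012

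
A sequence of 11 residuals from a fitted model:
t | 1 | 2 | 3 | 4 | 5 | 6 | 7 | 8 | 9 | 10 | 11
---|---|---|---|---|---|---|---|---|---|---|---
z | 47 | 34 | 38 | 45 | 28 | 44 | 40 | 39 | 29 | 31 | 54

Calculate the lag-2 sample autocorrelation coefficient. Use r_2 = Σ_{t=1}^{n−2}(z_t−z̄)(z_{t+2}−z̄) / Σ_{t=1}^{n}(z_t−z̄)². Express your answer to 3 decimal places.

-0.254

Mean z̄ = (47 + 34 + 38 + 45 + 28 + 44 + 40 + 39 + 29 + 31 + 54)/11 = 39.0000
Numerator Σ_{t=1}^{9}(z_t−z̄)(z_{t+2}−z̄) = -168.0000
Denominator Σ(z_t−z̄)² = 662.0000
r_2 = -168.0000 / 662.0000 = -0.254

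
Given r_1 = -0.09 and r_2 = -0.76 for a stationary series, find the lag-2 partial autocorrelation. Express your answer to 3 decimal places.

-0.774

φ_{22} = (r_2 − r_1²) / (1 − r_1²)
r_1² = (-0.09)² = 0.0081
Numerator = -0.76 − 0.0081 = -0.7681; denominator = 1 − 0.0081 = 0.9919
φ_{22} = -0.7681 / 0.9919 = -0.774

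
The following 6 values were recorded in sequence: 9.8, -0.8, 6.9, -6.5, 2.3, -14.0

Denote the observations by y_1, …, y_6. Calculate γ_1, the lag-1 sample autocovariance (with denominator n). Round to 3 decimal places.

Mean ȳ = (9.8 − 0.8 + 6.9 − 6.5 + 2.3 − 14.0)/6 = -0.3833
Σ_{t=1}^{5}(y_t−ȳ)(y_{t+1}−ȳ) = -104.7786
γ_1 = -104.7786 / 6 = -17.463

-17.463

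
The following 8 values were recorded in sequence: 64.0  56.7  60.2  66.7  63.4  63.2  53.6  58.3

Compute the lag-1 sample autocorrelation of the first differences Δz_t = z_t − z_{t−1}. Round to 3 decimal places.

-0.306

First differences Δz: -7.3, 3.5, 6.5, -3.3, -0.2, -9.6, 4.7
Mean of differences = -0.8143
Numerator Σ(Δz_t−Δz̄)(Δz_{t+1}−Δz̄) = -69.9773
Denominator Σ(Δz_t−Δz̄)² = 228.3286
r_1(Δz) = -69.9773 / 228.3286 = -0.306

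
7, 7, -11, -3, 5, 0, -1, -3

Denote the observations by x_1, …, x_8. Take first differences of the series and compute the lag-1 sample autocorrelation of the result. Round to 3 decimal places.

First differences Δx: 0, -18, 8, 8, -5, -1, -2
Mean of differences = -1.4286
Numerator Σ(Δx_t−Δx̄)(Δx_{t+1}−Δx̄) = -126.4694
Denominator Σ(Δx_t−Δx̄)² = 467.7143
r_1(Δx) = -126.4694 / 467.7143 = -0.270

-0.270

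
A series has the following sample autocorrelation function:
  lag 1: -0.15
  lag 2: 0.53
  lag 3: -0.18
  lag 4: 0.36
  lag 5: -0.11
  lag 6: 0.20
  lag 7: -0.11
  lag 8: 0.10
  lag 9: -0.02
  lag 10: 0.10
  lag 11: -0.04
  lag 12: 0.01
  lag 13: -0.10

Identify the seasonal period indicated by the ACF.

2

The largest autocorrelation is r_2 = 0.53, with weaker echoes at lags 4 (0.36) and 6 (0.20); the remaining lags stay at or below 0.10.
The dominant spike at lag 2 indicates a seasonal period of 2.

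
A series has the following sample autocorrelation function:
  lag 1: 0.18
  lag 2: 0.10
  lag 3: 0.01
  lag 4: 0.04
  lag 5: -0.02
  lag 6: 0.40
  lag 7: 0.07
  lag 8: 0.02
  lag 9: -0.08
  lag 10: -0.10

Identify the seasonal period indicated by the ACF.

6

The largest autocorrelation is r_6 = 0.40; the remaining lags stay at or below 0.18.
The dominant spike at lag 6 indicates a seasonal period of 6.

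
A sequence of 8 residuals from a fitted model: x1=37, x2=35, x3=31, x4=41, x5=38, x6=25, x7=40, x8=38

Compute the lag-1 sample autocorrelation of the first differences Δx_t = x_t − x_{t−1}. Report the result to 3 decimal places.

First differences Δx: -2, -4, 10, -3, -13, 15, -2
Mean of differences = 0.1429
Numerator Σ(Δx_t−Δx̄)(Δx_{t+1}−Δx̄) = -248.7347
Denominator Σ(Δx_t−Δx̄)² = 526.8571
r_1(Δx) = -248.7347 / 526.8571 = -0.472

-0.472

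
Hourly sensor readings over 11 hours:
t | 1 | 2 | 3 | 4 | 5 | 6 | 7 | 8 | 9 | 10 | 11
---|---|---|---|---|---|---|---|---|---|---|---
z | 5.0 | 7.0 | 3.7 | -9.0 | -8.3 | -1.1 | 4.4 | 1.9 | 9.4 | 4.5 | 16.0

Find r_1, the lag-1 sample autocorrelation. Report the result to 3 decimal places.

0.381

Mean z̄ = (5.0 + 7.0 + 3.7 − 9.0 − 8.3 − 1.1 + 4.4 + 1.9 + 9.4 + 4.5 + 16.0)/11 = 3.0455
Numerator Σ_{t=1}^{10}(z_t−z̄)(z_{t+1}−z̄) = 199.7670
Denominator Σ(z_t−z̄)² = 524.3473
r_1 = 199.7670 / 524.3473 = 0.381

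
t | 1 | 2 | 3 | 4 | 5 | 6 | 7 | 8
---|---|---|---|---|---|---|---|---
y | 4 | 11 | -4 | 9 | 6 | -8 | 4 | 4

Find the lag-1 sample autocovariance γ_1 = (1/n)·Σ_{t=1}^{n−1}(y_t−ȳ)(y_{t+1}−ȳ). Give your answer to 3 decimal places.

-14.383

Mean ȳ = (4 + 11 − 4 + 9 + 6 − 8 + 4 + 4)/8 = 3.2500
Deviations: 0.7500, 7.7500, -7.2500, 5.7500, 2.7500, -11.2500, 0.7500, 0.7500
Σ_{t=1}^{7}(y_t−ȳ)(y_{t+1}−ȳ) = -115.0625
γ_1 = -115.0625 / 8 = -14.383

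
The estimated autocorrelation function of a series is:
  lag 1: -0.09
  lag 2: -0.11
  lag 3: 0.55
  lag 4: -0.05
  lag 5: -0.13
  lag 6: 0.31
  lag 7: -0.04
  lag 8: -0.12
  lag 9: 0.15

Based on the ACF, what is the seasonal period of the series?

The largest autocorrelation is r_3 = 0.55, with weaker echoes at lags 6 (0.31) and 9 (0.15); the remaining lags stay at or below -0.04.
The dominant spike at lag 3 indicates a seasonal period of 3.

3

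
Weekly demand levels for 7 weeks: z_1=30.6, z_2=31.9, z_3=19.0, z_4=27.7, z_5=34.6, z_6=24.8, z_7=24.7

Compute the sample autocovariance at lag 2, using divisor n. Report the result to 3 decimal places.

-15.161

Mean z̄ = (30.6 + 31.9 + 19.0 + 27.7 + 34.6 + 24.8 + 24.7)/7 = 27.6143
Deviations: 2.9857, 4.2857, -8.6143, 0.0857, 6.9857, -2.8143, -2.9143
Σ_{t=1}^{5}(z_t−z̄)(z_{t+2}−z̄) = -106.1290
γ_2 = -106.1290 / 7 = -15.161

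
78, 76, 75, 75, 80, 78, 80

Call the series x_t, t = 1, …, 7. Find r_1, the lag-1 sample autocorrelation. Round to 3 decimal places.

Mean x̄ = (78 + 76 + 75 + 75 + 80 + 78 + 80)/7 = 77.4286
Numerator Σ_{t=1}^{6}(x_t−x̄)(x_{t+1}−x̄) = 5.2449
Denominator Σ(x_t−x̄)² = 27.7143
r_1 = 5.2449 / 27.7143 = 0.189

0.189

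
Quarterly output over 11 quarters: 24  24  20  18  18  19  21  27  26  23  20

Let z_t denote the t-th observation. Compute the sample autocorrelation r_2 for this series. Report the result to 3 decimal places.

-0.110

Mean z̄ = (24 + 24 + 20 + 18 + 18 + 19 + 21 + 27 + 26 + 23 + 20)/11 = 21.8182
Numerator Σ_{t=1}^{9}(z_t−z̄)(z_{t+2}−z̄) = -10.9752
Denominator Σ(z_t−z̄)² = 99.6364
r_2 = -10.9752 / 99.6364 = -0.110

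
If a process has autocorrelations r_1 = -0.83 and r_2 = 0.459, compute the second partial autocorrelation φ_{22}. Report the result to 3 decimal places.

φ_{22} = (r_2 − r_1²) / (1 − r_1²)
r_1² = (-0.83)² = 0.6889
Numerator = 0.459 − 0.6889 = -0.2299; denominator = 1 − 0.6889 = 0.3111
φ_{22} = -0.2299 / 0.3111 = -0.739

-0.739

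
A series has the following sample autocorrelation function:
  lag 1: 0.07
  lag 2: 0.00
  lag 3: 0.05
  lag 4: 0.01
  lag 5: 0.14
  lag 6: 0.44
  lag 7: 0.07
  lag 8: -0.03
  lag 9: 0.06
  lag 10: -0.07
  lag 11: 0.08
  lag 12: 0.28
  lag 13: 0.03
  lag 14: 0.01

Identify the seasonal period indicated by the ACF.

The largest autocorrelation is r_6 = 0.44, with a weaker echo at lag 12 (0.28); the remaining lags stay at or below 0.14.
The dominant spike at lag 6 indicates a seasonal period of 6.

6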